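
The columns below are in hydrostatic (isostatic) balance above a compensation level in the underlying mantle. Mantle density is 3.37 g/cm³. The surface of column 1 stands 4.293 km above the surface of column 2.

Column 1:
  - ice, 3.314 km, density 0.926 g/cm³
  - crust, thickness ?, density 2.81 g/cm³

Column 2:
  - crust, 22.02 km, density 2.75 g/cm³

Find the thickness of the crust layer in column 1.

Take the compensation level at the base of the deeper column (depth z_c below the surface of column 1) and equate Σ ρ_i t_i down to z_c; mantle fills any gap and the z_c terms cancel.
Column 1: 3.314×0.926 + x×2.81 + (z_c − 3.314 − x)×3.37
Column 2: 4.293×0 + 22.02×2.75 + (z_c − 4.293 − 22.02)×3.37
The z_c×3.37 term appears on both sides and cancels. Collect the known terms of each column as K = Σ(ρt)_known − 3.37 × (depth of known layers): K_1 = 3.068764 − 3.37×3.314 = −8.099416; K_2 = 60.555 − 3.37×(4.293 + 22.02) = −28.11981.
Balance: K_1 − x×(3.37 − 2.81) = K_2, so x = (K_1 − K_2)/(3.37 − 2.81) = 20.0204/0.56 = 35.8 km.

35.8 km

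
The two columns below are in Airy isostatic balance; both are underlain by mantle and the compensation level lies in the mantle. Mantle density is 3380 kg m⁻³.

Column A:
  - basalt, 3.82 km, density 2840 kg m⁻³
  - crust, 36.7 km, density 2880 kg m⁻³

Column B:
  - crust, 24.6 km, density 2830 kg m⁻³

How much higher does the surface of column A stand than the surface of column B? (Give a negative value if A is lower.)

For any compensation level in the mantle, the mantle terms cancel and isostasy reduces to e = (Σt_A − Σt_B) − (Σ(ρt)_A − Σ(ρt)_B) / ρ_m.
Σt_A = 40.52 km; Σt_B = 24.6 km; Σ(ρt)_A = 116544.8; Σ(ρt)_B = 69618 (in km·kg m⁻³).
e = (40.52 − 24.6) − (116544.8 − 69618) / 3380 = 2.04 km.

2.04 km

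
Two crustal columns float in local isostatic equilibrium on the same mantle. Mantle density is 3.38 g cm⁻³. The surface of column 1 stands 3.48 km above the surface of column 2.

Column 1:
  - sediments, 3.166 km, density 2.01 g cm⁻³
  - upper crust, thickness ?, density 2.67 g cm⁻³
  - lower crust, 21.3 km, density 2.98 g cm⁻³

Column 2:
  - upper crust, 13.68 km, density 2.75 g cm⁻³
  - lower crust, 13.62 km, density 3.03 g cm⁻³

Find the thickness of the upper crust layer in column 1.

17.3 km

Take the compensation level at the base of the deeper column (depth z_c below the surface of column 1) and equate Σ ρ_i t_i down to z_c; mantle fills any gap and the z_c terms cancel.
Column 1: 3.166×2.01 + x×2.67 + 21.3×2.98 + (z_c − 24.466 − x)×3.38
Column 2: 3.48×0 + 13.68×2.75 + 13.62×3.03 + (z_c − 3.48 − 27.3)×3.38
The z_c×3.38 term appears on both sides and cancels. Collect the known terms of each column as K = Σ(ρt)_known − 3.38 × (depth of known layers): K_1 = 69.83766 − 3.38×24.466 = −12.85742; K_2 = 78.8886 − 3.38×(3.48 + 27.3) = −25.1478.
Balance: K_1 − x×(3.38 − 2.67) = K_2, so x = (K_1 − K_2)/(3.38 − 2.67) = 12.2904/0.71 = 17.3 km.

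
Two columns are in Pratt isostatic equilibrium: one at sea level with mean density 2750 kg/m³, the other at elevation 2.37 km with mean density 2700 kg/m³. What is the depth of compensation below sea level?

ρ_ref D = ρ (D + h) → D (ρ_ref − ρ) = ρ h.
D = ρ h/(ρ_ref − ρ) = 2700 × 2.37 km/(2750 − 2700) = 128 km.

128 km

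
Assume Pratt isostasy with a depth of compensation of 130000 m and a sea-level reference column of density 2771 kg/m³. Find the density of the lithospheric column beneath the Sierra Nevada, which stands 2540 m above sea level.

2720 kg/m³

Pratt balance: ρ_ref D = ρ (D + h).
ρ = ρ_ref D/(D + h) = 2771 × 130000 m/(130000 m + 2540 m) = 2720 kg/m³.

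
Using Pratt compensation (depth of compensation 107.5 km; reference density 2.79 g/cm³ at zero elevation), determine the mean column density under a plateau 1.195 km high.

2.76 g/cm³

Pratt balance: ρ_ref D = ρ (D + h).
ρ = ρ_ref D/(D + h) = 2.79 × 107.5 km/(107.5 km + 1.195 km) = 2.76 g/cm³.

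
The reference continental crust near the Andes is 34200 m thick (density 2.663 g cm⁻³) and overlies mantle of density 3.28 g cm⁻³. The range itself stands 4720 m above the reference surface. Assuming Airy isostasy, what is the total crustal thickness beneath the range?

59300 m

Root depth r = h ρ_c / (ρ_m − ρ_c) = 4720 m × 2.663 / 0.617 = 20370 m.
Total thickness = T + h + r = 34200 m + 4720 m + 20370 m = 59300 m.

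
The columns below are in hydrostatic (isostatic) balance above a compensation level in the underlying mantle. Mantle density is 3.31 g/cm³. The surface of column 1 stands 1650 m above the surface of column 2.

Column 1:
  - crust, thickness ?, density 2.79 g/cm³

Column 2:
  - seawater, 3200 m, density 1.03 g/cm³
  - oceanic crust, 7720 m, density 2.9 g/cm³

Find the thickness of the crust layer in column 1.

Take the compensation level at the base of the deeper column (depth z_c below the surface of column 1) and equate Σ ρ_i t_i down to z_c; mantle fills any gap and the z_c terms cancel.
Column 1: x×2.79 + (z_c − 0 − x)×3.31
Column 2: 1650×0 + 3200×1.03 + 7720×2.9 + (z_c − 1650 − 10920)×3.31
The z_c×3.31 term appears on both sides and cancels. Collect the known terms of each column as K = Σ(ρt)_known − 3.31 × (depth of known layers): K_1 = 0 − 3.31×0 = 0; K_2 = 25684 − 3.31×(1650 + 10920) = −15922.7.
Balance: K_1 − x×(3.31 − 2.79) = K_2, so x = (K_1 − K_2)/(3.31 − 2.79) = 15922.7/0.52 = 30600 m.

30600 m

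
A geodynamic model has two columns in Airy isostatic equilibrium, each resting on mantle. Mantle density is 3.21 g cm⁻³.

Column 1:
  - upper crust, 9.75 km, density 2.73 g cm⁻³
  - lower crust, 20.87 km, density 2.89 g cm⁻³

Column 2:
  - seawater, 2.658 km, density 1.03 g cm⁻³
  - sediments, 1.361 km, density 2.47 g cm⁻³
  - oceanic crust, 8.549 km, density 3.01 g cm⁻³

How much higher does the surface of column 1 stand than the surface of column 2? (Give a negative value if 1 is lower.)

For any compensation level in the mantle, the mantle terms cancel and isostasy reduces to e = (Σt_1 − Σt_2) − (Σ(ρt)_1 − Σ(ρt)_2) / ρ_m.
Σt_1 = 30.62 km; Σt_2 = 12.568 km; Σ(ρt)_1 = 86.9318; Σ(ρt)_2 = 31.8319 (in km·g cm⁻³).
e = (30.62 − 12.568) − (86.9318 − 31.8319) / 3.21 = 0.887 km.

0.887 km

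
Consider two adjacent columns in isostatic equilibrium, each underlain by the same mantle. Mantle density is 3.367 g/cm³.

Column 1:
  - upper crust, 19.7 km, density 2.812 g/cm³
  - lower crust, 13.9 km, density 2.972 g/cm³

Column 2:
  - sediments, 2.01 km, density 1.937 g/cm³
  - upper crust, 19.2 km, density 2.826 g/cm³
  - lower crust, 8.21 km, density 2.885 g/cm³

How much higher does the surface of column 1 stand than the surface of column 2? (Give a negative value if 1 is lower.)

−0.236 km

For any compensation level in the mantle, the mantle terms cancel and isostasy reduces to e = (Σt_1 − Σt_2) − (Σ(ρt)_1 − Σ(ρt)_2) / ρ_m.
Σt_1 = 33.6 km; Σt_2 = 29.42 km; Σ(ρt)_1 = 96.7072; Σ(ρt)_2 = 81.83842 (in km·g/cm³).
e = (33.6 − 29.42) − (96.7072 − 81.83842) / 3.367 = −0.236 km.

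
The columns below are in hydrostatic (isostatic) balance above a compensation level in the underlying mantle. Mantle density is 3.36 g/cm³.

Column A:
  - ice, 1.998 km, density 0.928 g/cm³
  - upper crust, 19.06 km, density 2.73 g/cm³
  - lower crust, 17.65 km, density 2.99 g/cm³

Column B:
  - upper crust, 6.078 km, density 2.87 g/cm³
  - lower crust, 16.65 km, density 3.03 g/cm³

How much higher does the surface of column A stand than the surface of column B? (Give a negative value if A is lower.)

For any compensation level in the mantle, the mantle terms cancel and isostasy reduces to e = (Σt_A − Σt_B) − (Σ(ρt)_A − Σ(ρt)_B) / ρ_m.
Σt_A = 38.708 km; Σt_B = 22.728 km; Σ(ρt)_A = 106.661444; Σ(ρt)_B = 67.89336 (in km·g/cm³).
e = (38.708 − 22.728) − (106.661444 − 67.89336) / 3.36 = 4.44 km.

4.44 km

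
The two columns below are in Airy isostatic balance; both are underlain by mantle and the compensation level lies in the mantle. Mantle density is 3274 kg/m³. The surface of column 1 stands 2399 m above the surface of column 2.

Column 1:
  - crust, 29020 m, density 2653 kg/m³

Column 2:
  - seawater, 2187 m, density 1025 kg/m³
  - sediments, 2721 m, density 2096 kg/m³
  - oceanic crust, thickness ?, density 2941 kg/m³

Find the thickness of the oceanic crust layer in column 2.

Take the compensation level at the base of the deeper column (depth z_c below the surface of column 1) and equate Σ ρ_i t_i down to z_c; mantle fills any gap and the z_c terms cancel.
Column 1: 29020×2653 + (z_c − 29020)×3274
Column 2: 2399×0 + 2187×1025 + 2721×2096 + x×2941 + (z_c − 2399 − 4908 − x)×3274
The z_c×3274 term appears on both sides and cancels. Collect the known terms of each column as K = Σ(ρt)_known − 3274 × (depth of known layers): K_1 = 76990060 − 3274×29020 = −18021420; K_2 = 7944891 − 3274×(2399 + 4908) = −15978227.
Balance: K_1 = K_2 − x×(3274 − 2941), so x = (K_2 − K_1)/(3274 − 2941) = 2043190/333 = 6140 m.

6140 m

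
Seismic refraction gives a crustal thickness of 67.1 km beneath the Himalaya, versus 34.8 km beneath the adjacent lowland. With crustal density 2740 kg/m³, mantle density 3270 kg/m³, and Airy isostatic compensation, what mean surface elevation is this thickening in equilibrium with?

5.24 km

Excess crust Δ = 67.1 km − 34.8 km = 32.3 km, split between elevation h and root r with h + r = Δ.
Airy balance ρ_c h = (ρ_m − ρ_c) r gives r = h ρ_c/(ρ_m − ρ_c), so h (1 + ρ_c/(ρ_m − ρ_c)) = Δ, i.e. h = Δ (ρ_m − ρ_c)/ρ_m.
h = 32.3 km × 530/3270 = 5.24 km.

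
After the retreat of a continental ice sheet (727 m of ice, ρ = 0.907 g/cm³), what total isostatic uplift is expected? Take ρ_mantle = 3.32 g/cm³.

Removing the load lets mantle flow back in; uplift u satisfies ρ_ice t = ρ_m u.
u = t ρ_ice/ρ_m = 727 m × 0.907/3.32 = 199 m.

199 m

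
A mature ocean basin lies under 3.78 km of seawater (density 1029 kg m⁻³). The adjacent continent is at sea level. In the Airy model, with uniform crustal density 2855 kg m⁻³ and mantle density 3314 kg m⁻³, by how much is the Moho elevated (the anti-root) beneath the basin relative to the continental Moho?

Equating mass per unit area of the two columns: replacing crust with seawater at the top is compensated by replacing crust with mantle at the base: d (ρ_c − ρ_w) = a (ρ_m − ρ_c).
a = d (ρ_c − ρ_w)/(ρ_m − ρ_c) = 3.78 km × 1826/459 = 15 km.

15 km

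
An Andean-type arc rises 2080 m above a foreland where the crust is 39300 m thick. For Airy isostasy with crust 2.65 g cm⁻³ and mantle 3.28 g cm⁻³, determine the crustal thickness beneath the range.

Root depth r = h ρ_c / (ρ_m − ρ_c) = 2080 m × 2.65 / 0.63 = 8749 m.
Total thickness = T + h + r = 39300 m + 2080 m + 8749 m = 50100 m.

50100 m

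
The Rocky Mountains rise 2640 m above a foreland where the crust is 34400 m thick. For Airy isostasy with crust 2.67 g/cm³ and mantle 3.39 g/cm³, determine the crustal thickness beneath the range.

Root depth r = h ρ_c / (ρ_m − ρ_c) = 2640 m × 2.67 / 0.72 = 9790 m.
Total thickness = T + h + r = 34400 m + 2640 m + 9790 m = 46800 m.

46800 m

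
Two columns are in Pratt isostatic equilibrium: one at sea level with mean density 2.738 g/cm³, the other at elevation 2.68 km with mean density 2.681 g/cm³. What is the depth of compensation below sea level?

126 km

ρ_ref D = ρ (D + h) → D (ρ_ref − ρ) = ρ h.
D = ρ h/(ρ_ref − ρ) = 2.681 × 2.68 km/(2.738 − 2.681) = 126 km.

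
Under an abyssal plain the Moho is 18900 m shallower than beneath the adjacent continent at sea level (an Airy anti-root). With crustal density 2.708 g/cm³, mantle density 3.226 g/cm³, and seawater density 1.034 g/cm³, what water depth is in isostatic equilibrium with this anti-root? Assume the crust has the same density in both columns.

5850 m

Replacing a thickness d of crust by seawater at the top must be balanced by replacing crust with mantle at the base: d (ρ_c − ρ_w) = a (ρ_m − ρ_c).
d = a (ρ_m − ρ_c)/(ρ_c − ρ_w) = 18900 m × 0.518/1.674 = 5850 m.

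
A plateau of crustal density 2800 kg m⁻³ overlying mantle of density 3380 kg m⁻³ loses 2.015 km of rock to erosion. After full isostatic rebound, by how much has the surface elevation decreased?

Rebound u = e ρ_c/ρ_m = 2.015 km × 2800/3380 = 1.669 km.
Net surface drop = e − u = 2.015 km − 1.669 km = e (ρ_m − ρ_c)/ρ_m = 0.346 km.

0.346 km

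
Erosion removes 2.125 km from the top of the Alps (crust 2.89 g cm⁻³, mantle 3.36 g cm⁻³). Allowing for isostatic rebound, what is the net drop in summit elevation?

0.297 km

Rebound u = e ρ_c/ρ_m = 2.125 km × 2.89/3.36 = 1.828 km.
Net surface drop = e − u = 2.125 km − 1.828 km = e (ρ_m − ρ_c)/ρ_m = 0.297 km.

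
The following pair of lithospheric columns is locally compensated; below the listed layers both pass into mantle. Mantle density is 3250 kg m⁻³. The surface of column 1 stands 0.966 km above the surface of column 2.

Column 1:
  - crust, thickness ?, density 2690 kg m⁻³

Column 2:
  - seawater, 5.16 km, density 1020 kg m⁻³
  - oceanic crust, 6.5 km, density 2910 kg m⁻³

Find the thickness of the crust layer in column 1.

Take the compensation level at the base of the deeper column (depth z_c below the surface of column 1) and equate Σ ρ_i t_i down to z_c; mantle fills any gap and the z_c terms cancel.
Column 1: x×2690 + (z_c − 0 − x)×3250
Column 2: 0.966×0 + 5.16×1020 + 6.5×2910 + (z_c − 0.966 − 11.66)×3250
The z_c×3250 term appears on both sides and cancels. Collect the known terms of each column as K = Σ(ρt)_known − 3250 × (depth of known layers): K_1 = 0 − 3250×0 = 0; K_2 = 24178.2 − 3250×(0.966 + 11.66) = −16856.3.
Balance: K_1 − x×(3250 − 2690) = K_2, so x = (K_1 − K_2)/(3250 − 2690) = 16856.3/560 = 30.1 km.

30.1 km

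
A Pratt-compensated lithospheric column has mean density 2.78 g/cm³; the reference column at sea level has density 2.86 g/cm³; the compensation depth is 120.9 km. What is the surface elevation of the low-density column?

3.48 km

ρ_ref D = ρ (D + h) → h = D (ρ_ref − ρ)/ρ.
h = 120.9 km × (2.86 − 2.78)/2.78 = 3.48 km.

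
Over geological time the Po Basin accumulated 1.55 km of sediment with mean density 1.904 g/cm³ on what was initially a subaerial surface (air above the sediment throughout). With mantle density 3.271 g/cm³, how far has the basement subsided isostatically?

0.902 km

Subaerial load: s = t ρ_sed / ρ_m = 1.55 km × 1.904/3.271 = 0.902 km.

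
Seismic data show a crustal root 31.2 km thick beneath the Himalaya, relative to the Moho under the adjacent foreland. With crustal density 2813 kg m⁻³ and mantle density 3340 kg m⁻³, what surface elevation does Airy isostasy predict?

5.85 km

Balancing pressure at the compensation depth: ρ_c h = (ρ_m − ρ_c) r.
h = r (ρ_m − ρ_c) / ρ_c = 31.2 km × (3340 − 2813) / 2813 = 5.85 km.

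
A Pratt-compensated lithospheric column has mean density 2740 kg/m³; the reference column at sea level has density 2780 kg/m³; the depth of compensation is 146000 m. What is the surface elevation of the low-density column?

2130 m

ρ_ref D = ρ (D + h) → h = D (ρ_ref − ρ)/ρ.
h = 146000 m × (2780 − 2740)/2740 = 2130 m.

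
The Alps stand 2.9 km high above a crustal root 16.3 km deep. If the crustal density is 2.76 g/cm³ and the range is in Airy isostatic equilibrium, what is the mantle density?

3.25 g/cm³

Airy balance: ρ_c h = (ρ_m − ρ_c) r → ρ_m = ρ_c (1 + h/r).
ρ_m = 2.76 × (1 + 2.9 km/16.3 km) = 3.25 g/cm³.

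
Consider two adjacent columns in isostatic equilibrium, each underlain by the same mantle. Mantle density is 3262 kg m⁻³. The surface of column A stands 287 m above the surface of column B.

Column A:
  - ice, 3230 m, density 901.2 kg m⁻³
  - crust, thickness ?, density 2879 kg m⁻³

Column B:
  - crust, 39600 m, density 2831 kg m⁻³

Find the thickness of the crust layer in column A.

27100 m

Take the compensation level at the base of the deeper column (depth z_c below the surface of column A) and equate Σ ρ_i t_i down to z_c; mantle fills any gap and the z_c terms cancel.
Column A: 3230×901.2 + x×2879 + (z_c − 3230 − x)×3262
Column B: 287×0 + 39600×2831 + (z_c − 287 − 39600)×3262
The z_c×3262 term appears on both sides and cancels. Collect the known terms of each column as K = Σ(ρt)_known − 3262 × (depth of known layers): K_A = 2910876 − 3262×3230 = −7625384; K_B = 112107600 − 3262×(287 + 39600) = −18003794.
Balance: K_A − x×(3262 − 2879) = K_B, so x = (K_A − K_B)/(3262 − 2879) = 10378400/383 = 27100 m.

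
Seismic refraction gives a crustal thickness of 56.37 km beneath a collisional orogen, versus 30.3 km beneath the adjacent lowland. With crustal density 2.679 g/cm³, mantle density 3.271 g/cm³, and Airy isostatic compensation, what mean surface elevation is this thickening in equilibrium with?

Excess crust Δ = 56.37 km − 30.3 km = 26.07 km, split between elevation h and root r with h + r = Δ.
Airy balance ρ_c h = (ρ_m − ρ_c) r gives r = h ρ_c/(ρ_m − ρ_c), so h (1 + ρ_c/(ρ_m − ρ_c)) = Δ, i.e. h = Δ (ρ_m − ρ_c)/ρ_m.
h = 26.07 km × 0.592/3.271 = 4.72 km.

4.72 km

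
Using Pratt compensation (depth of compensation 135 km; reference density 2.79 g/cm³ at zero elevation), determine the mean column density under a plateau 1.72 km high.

2.75 g/cm³

Pratt balance: ρ_ref D = ρ (D + h).
ρ = ρ_ref D/(D + h) = 2.79 × 135 km/(135 km + 1.72 km) = 2.75 g/cm³.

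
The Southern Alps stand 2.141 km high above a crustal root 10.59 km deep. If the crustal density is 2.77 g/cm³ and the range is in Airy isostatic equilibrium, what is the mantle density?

Airy balance: ρ_c h = (ρ_m − ρ_c) r → ρ_m = ρ_c (1 + h/r).
ρ_m = 2.77 × (1 + 2.141 km/10.59 km) = 3.33 g/cm³.

3.33 g/cm³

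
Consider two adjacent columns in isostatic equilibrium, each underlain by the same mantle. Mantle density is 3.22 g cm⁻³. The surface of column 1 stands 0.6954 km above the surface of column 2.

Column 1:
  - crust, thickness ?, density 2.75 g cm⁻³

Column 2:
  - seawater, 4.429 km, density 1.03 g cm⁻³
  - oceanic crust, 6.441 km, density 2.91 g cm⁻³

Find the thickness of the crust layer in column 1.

29.6 km

Take the compensation level at the base of the deeper column (depth z_c below the surface of column 1) and equate Σ ρ_i t_i down to z_c; mantle fills any gap and the z_c terms cancel.
Column 1: x×2.75 + (z_c − 0 − x)×3.22
Column 2: 0.6954×0 + 4.429×1.03 + 6.441×2.91 + (z_c − 0.6954 − 10.87)×3.22
The z_c×3.22 term appears on both sides and cancels. Collect the known terms of each column as K = Σ(ρt)_known − 3.22 × (depth of known layers): K_1 = 0 − 3.22×0 = 0; K_2 = 23.30518 − 3.22×(0.6954 + 10.87) = −13.935408.
Balance: K_1 − x×(3.22 − 2.75) = K_2, so x = (K_1 − K_2)/(3.22 − 2.75) = 13.9354/0.47 = 29.6 km.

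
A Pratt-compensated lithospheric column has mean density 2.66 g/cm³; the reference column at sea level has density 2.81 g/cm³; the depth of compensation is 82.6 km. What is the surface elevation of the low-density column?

ρ_ref D = ρ (D + h) → h = D (ρ_ref − ρ)/ρ.
h = 82.6 km × (2.81 − 2.66)/2.66 = 4.66 km.

4.66 km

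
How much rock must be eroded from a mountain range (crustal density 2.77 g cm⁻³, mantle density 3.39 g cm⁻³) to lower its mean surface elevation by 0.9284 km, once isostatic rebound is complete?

Net drop Δ = e − u = e − e ρ_c/ρ_m = e (ρ_m − ρ_c)/ρ_m.
e = Δ ρ_m/(ρ_m − ρ_c) = 0.9284 km × 3.39/0.62 = 5.08 km.

5.08 km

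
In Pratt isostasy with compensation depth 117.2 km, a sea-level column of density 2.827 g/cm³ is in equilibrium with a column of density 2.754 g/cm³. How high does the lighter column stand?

ρ_ref D = ρ (D + h) → h = D (ρ_ref − ρ)/ρ.
h = 117.2 km × (2.827 − 2.754)/2.754 = 3.11 km.

3.11 km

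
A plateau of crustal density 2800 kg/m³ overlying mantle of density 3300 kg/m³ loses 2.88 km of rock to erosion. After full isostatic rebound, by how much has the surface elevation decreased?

0.436 km

Rebound u = e ρ_c/ρ_m = 2.88 km × 2800/3300 = 2.444 km.
Net surface drop = e − u = 2.88 km − 2.444 km = e (ρ_m − ρ_c)/ρ_m = 0.436 km.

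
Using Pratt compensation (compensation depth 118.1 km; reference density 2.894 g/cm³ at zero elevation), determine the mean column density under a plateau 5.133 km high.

Pratt balance: ρ_ref D = ρ (D + h).
ρ = ρ_ref D/(D + h) = 2.894 × 118.1 km/(118.1 km + 5.133 km) = 2.77 g/cm³.

2.77 g/cm³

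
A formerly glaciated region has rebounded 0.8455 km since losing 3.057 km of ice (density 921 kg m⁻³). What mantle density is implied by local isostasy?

ρ_m = ρ_ice t / u = 921 × 3.057 km/0.8455 km = 3330 kg m⁻³.

3330 kg m⁻³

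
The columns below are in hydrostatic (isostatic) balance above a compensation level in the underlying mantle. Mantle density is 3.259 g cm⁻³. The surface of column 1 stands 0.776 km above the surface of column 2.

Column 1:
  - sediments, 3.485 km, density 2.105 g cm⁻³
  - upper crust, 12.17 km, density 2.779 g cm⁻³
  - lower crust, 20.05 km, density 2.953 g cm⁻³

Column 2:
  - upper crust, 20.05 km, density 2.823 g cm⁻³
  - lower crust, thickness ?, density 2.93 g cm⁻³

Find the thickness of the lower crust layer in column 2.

Take the compensation level at the base of the deeper column (depth z_c below the surface of column 1) and equate Σ ρ_i t_i down to z_c; mantle fills any gap and the z_c terms cancel.
Column 1: 3.485×2.105 + 12.17×2.779 + 20.05×2.953 + (z_c − 35.705)×3.259
Column 2: 0.776×0 + 20.05×2.823 + x×2.93 + (z_c − 0.776 − 20.05 − x)×3.259
The z_c×3.259 term appears on both sides and cancels. Collect the known terms of each column as K = Σ(ρt)_known − 3.259 × (depth of known layers): K_1 = 100.364005 − 3.259×35.705 = −15.99859; K_2 = 56.60115 − 3.259×(0.776 + 20.05) = −11.270784.
Balance: K_1 = K_2 − x×(3.259 − 2.93), so x = (K_2 − K_1)/(3.259 − 2.93) = 4.72781/0.329 = 14.4 km.

14.4 km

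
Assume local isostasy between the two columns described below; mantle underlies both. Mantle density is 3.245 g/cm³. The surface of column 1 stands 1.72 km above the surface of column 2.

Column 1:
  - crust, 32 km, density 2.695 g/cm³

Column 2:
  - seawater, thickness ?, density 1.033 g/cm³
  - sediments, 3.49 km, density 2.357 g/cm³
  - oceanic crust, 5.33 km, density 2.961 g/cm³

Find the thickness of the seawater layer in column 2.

3.35 km

Take the compensation level at the base of the deeper column (depth z_c below the surface of column 1) and equate Σ ρ_i t_i down to z_c; mantle fills any gap and the z_c terms cancel.
Column 1: 32×2.695 + (z_c − 32)×3.245
Column 2: 1.72×0 + x×1.033 + 3.49×2.357 + 5.33×2.961 + (z_c − 1.72 − 8.82 − x)×3.245
The z_c×3.245 term appears on both sides and cancels. Collect the known terms of each column as K = Σ(ρt)_known − 3.245 × (depth of known layers): K_1 = 86.24 − 3.245×32 = −17.6; K_2 = 24.00806 − 3.245×(1.72 + 8.82) = −10.19424.
Balance: K_1 = K_2 − x×(3.245 − 1.033), so x = (K_2 − K_1)/(3.245 − 1.033) = 7.40576/2.212 = 3.35 km.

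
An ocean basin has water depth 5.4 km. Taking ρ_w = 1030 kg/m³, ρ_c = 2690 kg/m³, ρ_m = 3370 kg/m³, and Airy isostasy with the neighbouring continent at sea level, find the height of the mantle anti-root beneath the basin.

For local isostatic compensation: replacing crust with seawater at the top is compensated by replacing crust with mantle at the base: d (ρ_c − ρ_w) = a (ρ_m − ρ_c).
a = d (ρ_c − ρ_w)/(ρ_m − ρ_c) = 5.4 km × 1660/680 = 13.2 km.

13.2 km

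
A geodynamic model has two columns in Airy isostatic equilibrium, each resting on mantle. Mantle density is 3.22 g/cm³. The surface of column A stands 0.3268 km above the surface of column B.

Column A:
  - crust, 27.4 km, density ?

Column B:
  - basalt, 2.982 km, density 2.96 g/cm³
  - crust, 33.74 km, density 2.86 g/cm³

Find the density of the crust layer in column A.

Take the compensation level at the base of the deeper column (depth z_c below the surface of column A) and equate Σ ρ_i t_i down to z_c; mantle fills any gap and the z_c terms cancel.
Column A: 27.4×ρ + (z_c − 27.4)×3.22
Column B: 0.3268×0 + 2.982×2.96 + 33.74×2.86 + (z_c − 0.3268 − 36.722)×3.22
The z_c×3.22 term appears on both sides and cancels. Collect the known terms of each column as K = Σ(ρt)_known − 3.22 × (depth of known layers): K_A = 0 − 3.22×27.4 = −88.228; K_B = 105.32312 − 3.22×(0.3268 + 36.722) = −13.974016.
Balance: K_A + 27.4×ρ = K_B, so ρ = (K_B − K_A)/27.4 = 74.254/27.4 = 2.71 g/cm³.

2.71 g/cm³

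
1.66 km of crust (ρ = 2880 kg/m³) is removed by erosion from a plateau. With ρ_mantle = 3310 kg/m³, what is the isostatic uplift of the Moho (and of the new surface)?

1.44 km

Unloading: uplift u = e ρ_c/ρ_m = 1.66 km × 2880/3310 = 1.44 km.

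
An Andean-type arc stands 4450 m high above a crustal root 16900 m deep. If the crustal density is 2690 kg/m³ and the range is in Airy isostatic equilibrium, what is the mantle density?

Airy balance: ρ_c h = (ρ_m − ρ_c) r → ρ_m = ρ_c (1 + h/r).
ρ_m = 2690 × (1 + 4450 m/16900 m) = 3400 kg/m³.

3400 kg/m³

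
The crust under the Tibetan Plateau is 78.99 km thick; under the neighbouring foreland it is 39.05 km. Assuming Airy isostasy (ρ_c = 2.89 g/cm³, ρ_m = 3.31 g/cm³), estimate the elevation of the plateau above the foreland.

5.07 km

Excess crust Δ = 78.99 km − 39.05 km = 39.94 km, split between elevation h and root r with h + r = Δ.
Airy balance ρ_c h = (ρ_m − ρ_c) r gives r = h ρ_c/(ρ_m − ρ_c), so h (1 + ρ_c/(ρ_m − ρ_c)) = Δ, i.e. h = Δ (ρ_m − ρ_c)/ρ_m.
h = 39.94 km × 0.42/3.31 = 5.07 km.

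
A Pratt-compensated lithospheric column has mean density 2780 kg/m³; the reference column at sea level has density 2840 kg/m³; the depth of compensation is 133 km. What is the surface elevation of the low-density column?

ρ_ref D = ρ (D + h) → h = D (ρ_ref − ρ)/ρ.
h = 133 km × (2840 − 2780)/2780 = 2.87 km.

2.87 km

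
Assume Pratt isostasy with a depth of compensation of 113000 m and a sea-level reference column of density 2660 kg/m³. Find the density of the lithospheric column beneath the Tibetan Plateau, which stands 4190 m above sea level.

Pratt balance: ρ_ref D = ρ (D + h).
ρ = ρ_ref D/(D + h) = 2660 × 113000 m/(113000 m + 4190 m) = 2560 kg/m³.

2560 kg/m³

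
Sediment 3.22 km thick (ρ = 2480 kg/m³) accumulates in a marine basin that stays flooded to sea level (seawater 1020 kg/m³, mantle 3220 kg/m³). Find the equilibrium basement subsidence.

Submarine loading: the sediment displaces seawater, and the subsidence is in turn flooded, so s (ρ_m − ρ_w) = t (ρ_sed − ρ_w).
s = 3.22 km × (2480 − 1020) / (3220 − 1020) = 2.14 km.

2.14 km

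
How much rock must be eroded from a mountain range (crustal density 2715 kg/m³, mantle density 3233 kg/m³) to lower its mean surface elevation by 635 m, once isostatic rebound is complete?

3960 m

Net drop Δ = e − u = e − e ρ_c/ρ_m = e (ρ_m − ρ_c)/ρ_m.
e = Δ ρ_m/(ρ_m − ρ_c) = 635 m × 3233/518 = 3960 m.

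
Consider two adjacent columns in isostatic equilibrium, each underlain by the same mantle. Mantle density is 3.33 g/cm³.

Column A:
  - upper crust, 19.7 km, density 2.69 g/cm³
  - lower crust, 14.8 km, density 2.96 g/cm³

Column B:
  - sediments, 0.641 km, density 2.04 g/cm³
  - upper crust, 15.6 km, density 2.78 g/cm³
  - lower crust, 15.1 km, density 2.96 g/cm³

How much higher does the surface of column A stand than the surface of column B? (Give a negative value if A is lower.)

0.928 km

For any compensation level in the mantle, the mantle terms cancel and isostasy reduces to e = (Σt_A − Σt_B) − (Σ(ρt)_A − Σ(ρt)_B) / ρ_m.
Σt_A = 34.5 km; Σt_B = 31.341 km; Σ(ρt)_A = 96.801; Σ(ρt)_B = 89.37164 (in km·g/cm³).
e = (34.5 − 31.341) − (96.801 − 89.37164) / 3.33 = 0.928 km.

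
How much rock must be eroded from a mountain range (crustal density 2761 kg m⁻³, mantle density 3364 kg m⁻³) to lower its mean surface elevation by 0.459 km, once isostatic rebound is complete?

2.56 km

Net drop Δ = e − u = e − e ρ_c/ρ_m = e (ρ_m − ρ_c)/ρ_m.
e = Δ ρ_m/(ρ_m − ρ_c) = 0.459 km × 3364/603 = 2.56 km.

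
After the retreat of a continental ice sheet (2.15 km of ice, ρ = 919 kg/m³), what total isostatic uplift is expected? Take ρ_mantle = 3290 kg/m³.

0.601 km

Removing the load lets mantle flow back in; uplift u satisfies ρ_ice t = ρ_m u.
u = t ρ_ice/ρ_m = 2.15 km × 919/3290 = 0.601 km.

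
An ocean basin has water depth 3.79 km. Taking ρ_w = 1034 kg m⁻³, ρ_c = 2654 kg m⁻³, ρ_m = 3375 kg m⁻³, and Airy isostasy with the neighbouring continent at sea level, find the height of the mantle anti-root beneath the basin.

For local isostatic compensation: replacing crust with seawater at the top is compensated by replacing crust with mantle at the base: d (ρ_c − ρ_w) = a (ρ_m − ρ_c).
a = d (ρ_c − ρ_w)/(ρ_m − ρ_c) = 3.79 km × 1620/721 = 8.52 km.

8.52 km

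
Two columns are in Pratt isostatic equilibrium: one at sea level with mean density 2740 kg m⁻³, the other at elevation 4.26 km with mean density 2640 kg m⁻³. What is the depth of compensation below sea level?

ρ_ref D = ρ (D + h) → D (ρ_ref − ρ) = ρ h.
D = ρ h/(ρ_ref − ρ) = 2640 × 4.26 km/(2740 − 2640) = 112 km.

112 km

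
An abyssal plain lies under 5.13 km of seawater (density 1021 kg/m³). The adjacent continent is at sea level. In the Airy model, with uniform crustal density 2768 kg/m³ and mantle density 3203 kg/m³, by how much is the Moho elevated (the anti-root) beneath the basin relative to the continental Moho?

For local isostatic compensation: replacing crust with seawater at the top is compensated by replacing crust with mantle at the base: d (ρ_c − ρ_w) = a (ρ_m − ρ_c).
a = d (ρ_c − ρ_w)/(ρ_m − ρ_c) = 5.13 km × 1747/435 = 20.6 km.

20.6 km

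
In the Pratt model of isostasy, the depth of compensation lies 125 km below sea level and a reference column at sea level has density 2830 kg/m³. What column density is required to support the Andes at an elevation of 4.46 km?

2730 kg/m³

Pratt balance: ρ_ref D = ρ (D + h).
ρ = ρ_ref D/(D + h) = 2830 × 125 km/(125 km + 4.46 km) = 2730 kg/m³.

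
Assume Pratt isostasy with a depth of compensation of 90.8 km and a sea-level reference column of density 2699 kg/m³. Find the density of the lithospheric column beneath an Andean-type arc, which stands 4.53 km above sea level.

2570 kg/m³

Pratt balance: ρ_ref D = ρ (D + h).
ρ = ρ_ref D/(D + h) = 2699 × 90.8 km/(90.8 km + 4.53 km) = 2570 kg/m³.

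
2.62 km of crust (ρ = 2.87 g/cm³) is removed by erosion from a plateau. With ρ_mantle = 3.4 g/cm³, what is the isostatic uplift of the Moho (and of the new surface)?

2.21 km

Unloading: uplift u = e ρ_c/ρ_m = 2.62 km × 2.87/3.4 = 2.21 km.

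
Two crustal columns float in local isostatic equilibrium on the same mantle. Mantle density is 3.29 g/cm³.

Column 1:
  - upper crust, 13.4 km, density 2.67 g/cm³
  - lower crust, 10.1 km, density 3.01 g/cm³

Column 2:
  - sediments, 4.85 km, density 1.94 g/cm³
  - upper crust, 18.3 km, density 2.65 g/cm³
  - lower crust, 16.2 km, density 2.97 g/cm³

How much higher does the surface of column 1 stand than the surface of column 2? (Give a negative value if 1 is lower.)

For any compensation level in the mantle, the mantle terms cancel and isostasy reduces to e = (Σt_1 − Σt_2) − (Σ(ρt)_1 − Σ(ρt)_2) / ρ_m.
Σt_1 = 23.5 km; Σt_2 = 39.35 km; Σ(ρt)_1 = 66.179; Σ(ρt)_2 = 106.018 (in km·g/cm³).
e = (23.5 − 39.35) − (66.179 − 106.018) / 3.29 = −3.74 km.

−3.74 km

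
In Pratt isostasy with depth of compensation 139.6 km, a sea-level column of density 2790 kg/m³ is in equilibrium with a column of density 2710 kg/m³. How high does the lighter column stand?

ρ_ref D = ρ (D + h) → h = D (ρ_ref − ρ)/ρ.
h = 139.6 km × (2790 − 2710)/2710 = 4.12 km.

4.12 km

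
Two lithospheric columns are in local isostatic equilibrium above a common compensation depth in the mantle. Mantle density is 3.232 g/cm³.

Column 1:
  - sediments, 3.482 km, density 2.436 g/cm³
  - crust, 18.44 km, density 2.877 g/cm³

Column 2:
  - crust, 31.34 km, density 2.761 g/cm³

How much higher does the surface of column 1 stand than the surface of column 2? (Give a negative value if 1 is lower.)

−1.68 km

For any compensation level in the mantle, the mantle terms cancel and isostasy reduces to e = (Σt_1 − Σt_2) − (Σ(ρt)_1 − Σ(ρt)_2) / ρ_m.
Σt_1 = 21.922 km; Σt_2 = 31.34 km; Σ(ρt)_1 = 61.534032; Σ(ρt)_2 = 86.52974 (in km·g/cm³).
e = (21.922 − 31.34) − (61.534032 − 86.52974) / 3.232 = −1.68 km.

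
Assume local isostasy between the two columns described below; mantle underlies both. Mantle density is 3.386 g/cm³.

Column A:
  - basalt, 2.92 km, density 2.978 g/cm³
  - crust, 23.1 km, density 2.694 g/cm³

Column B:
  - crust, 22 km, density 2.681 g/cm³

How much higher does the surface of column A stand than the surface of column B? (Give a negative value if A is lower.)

For any compensation level in the mantle, the mantle terms cancel and isostasy reduces to e = (Σt_A − Σt_B) − (Σ(ρt)_A − Σ(ρt)_B) / ρ_m.
Σt_A = 26.02 km; Σt_B = 22 km; Σ(ρt)_A = 70.92716; Σ(ρt)_B = 58.982 (in km·g/cm³).
e = (26.02 − 22) − (70.92716 − 58.982) / 3.386 = 0.492 km.

0.492 km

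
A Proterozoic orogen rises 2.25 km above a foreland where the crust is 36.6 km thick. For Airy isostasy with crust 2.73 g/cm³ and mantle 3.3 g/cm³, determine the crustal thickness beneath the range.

Root depth r = h ρ_c / (ρ_m − ρ_c) = 2.25 km × 2.73 / 0.57 = 10.78 km.
Total thickness = T + h + r = 36.6 km + 2.25 km + 10.78 km = 49.6 km.

49.6 km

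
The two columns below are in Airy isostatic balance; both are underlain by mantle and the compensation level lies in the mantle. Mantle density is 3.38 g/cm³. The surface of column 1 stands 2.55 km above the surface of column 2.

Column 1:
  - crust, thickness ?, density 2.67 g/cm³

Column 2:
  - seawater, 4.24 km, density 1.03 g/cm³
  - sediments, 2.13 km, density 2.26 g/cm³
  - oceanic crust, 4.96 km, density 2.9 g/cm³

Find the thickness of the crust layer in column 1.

32.9 km

Take the compensation level at the base of the deeper column (depth z_c below the surface of column 1) and equate Σ ρ_i t_i down to z_c; mantle fills any gap and the z_c terms cancel.
Column 1: x×2.67 + (z_c − 0 − x)×3.38
Column 2: 2.55×0 + 4.24×1.03 + 2.13×2.26 + 4.96×2.9 + (z_c − 2.55 − 11.33)×3.38
The z_c×3.38 term appears on both sides and cancels. Collect the known terms of each column as K = Σ(ρt)_known − 3.38 × (depth of known layers): K_1 = 0 − 3.38×0 = 0; K_2 = 23.565 − 3.38×(2.55 + 11.33) = −23.3494.
Balance: K_1 − x×(3.38 − 2.67) = K_2, so x = (K_1 − K_2)/(3.38 − 2.67) = 23.3494/0.71 = 32.9 km.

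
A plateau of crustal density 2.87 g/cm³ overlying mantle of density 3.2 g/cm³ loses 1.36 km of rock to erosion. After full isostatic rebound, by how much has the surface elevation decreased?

Rebound u = e ρ_c/ρ_m = 1.36 km × 2.87/3.2 = 1.22 km.
Net surface drop = e − u = 1.36 km − 1.22 km = e (ρ_m − ρ_c)/ρ_m = 0.14 km.

0.14 km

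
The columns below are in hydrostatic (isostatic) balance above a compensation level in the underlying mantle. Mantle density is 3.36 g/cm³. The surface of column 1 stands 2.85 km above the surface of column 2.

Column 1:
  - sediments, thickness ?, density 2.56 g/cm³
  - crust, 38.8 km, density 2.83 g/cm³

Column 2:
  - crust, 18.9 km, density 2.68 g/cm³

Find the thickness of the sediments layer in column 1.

Take the compensation level at the base of the deeper column (depth z_c below the surface of column 1) and equate Σ ρ_i t_i down to z_c; mantle fills any gap and the z_c terms cancel.
Column 1: x×2.56 + 38.8×2.83 + (z_c − 38.8 − x)×3.36
Column 2: 2.85×0 + 18.9×2.68 + (z_c − 2.85 − 18.9)×3.36
The z_c×3.36 term appears on both sides and cancels. Collect the known terms of each column as K = Σ(ρt)_known − 3.36 × (depth of known layers): K_1 = 109.804 − 3.36×38.8 = −20.564; K_2 = 50.652 − 3.36×(2.85 + 18.9) = −22.428.
Balance: K_1 − x×(3.36 − 2.56) = K_2, so x = (K_1 − K_2)/(3.36 − 2.56) = 1.864/0.8 = 2.33 km.

2.33 km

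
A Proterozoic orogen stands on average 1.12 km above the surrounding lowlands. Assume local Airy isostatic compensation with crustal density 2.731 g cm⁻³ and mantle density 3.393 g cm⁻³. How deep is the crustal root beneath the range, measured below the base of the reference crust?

4.62 km

Isostatic balance requires: the weight of the topography is balanced by the buoyancy of the root, ρ_c h = (ρ_m − ρ_c) r.
r = h · ρ_c / (ρ_m − ρ_c) = 1.12 km × 2.731 / (3.393 − 2.731) = 4.62 km.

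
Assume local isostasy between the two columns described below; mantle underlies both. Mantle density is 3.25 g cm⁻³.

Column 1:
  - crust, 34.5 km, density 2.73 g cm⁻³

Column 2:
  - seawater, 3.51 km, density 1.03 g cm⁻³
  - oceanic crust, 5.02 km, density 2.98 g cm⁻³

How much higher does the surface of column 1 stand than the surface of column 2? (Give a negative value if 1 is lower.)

2.71 km

For any compensation level in the mantle, the mantle terms cancel and isostasy reduces to e = (Σt_1 − Σt_2) − (Σ(ρt)_1 − Σ(ρt)_2) / ρ_m.
Σt_1 = 34.5 km; Σt_2 = 8.53 km; Σ(ρt)_1 = 94.185; Σ(ρt)_2 = 18.5749 (in km·g cm⁻³).
e = (34.5 − 8.53) − (94.185 − 18.5749) / 3.25 = 2.71 km.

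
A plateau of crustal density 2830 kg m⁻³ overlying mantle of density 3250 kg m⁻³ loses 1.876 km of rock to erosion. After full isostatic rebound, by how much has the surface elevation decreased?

Rebound u = e ρ_c/ρ_m = 1.876 km × 2830/3250 = 1.634 km.
Net surface drop = e − u = 1.876 km − 1.634 km = e (ρ_m − ρ_c)/ρ_m = 0.242 km.

0.242 km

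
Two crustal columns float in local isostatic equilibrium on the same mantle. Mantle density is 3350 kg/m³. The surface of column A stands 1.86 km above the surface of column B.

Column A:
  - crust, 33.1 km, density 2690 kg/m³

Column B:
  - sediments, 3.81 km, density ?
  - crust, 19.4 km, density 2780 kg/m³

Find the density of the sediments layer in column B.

2150 kg/m³

Take the compensation level at the base of the deeper column (depth z_c below the surface of column A) and equate Σ ρ_i t_i down to z_c; mantle fills any gap and the z_c terms cancel.
Column A: 33.1×2690 + (z_c − 33.1)×3350
Column B: 1.86×0 + 3.81×ρ + 19.4×2780 + (z_c − 1.86 − 23.21)×3350
The z_c×3350 term appears on both sides and cancels. Collect the known terms of each column as K = Σ(ρt)_known − 3350 × (depth of known layers): K_A = 89039 − 3350×33.1 = −21846; K_B = 53932 − 3350×(1.86 + 23.21) = −30052.5.
Balance: K_A = K_B + 3.81×ρ, so ρ = (K_A − K_B)/3.81 = 8206.5/3.81 = 2150 kg/m³.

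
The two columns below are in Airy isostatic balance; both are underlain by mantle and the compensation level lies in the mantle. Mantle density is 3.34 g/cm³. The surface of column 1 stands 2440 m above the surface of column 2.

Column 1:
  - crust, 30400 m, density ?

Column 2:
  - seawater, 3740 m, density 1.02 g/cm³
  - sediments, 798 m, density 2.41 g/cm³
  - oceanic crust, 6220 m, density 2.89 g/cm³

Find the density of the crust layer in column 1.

Take the compensation level at the base of the deeper column (depth z_c below the surface of column 1) and equate Σ ρ_i t_i down to z_c; mantle fills any gap and the z_c terms cancel.
Column 1: 30400×ρ + (z_c − 30400)×3.34
Column 2: 2440×0 + 3740×1.02 + 798×2.41 + 6220×2.89 + (z_c − 2440 − 10758)×3.34
The z_c×3.34 term appears on both sides and cancels. Collect the known terms of each column as K = Σ(ρt)_known − 3.34 × (depth of known layers): K_1 = 0 − 3.34×30400 = −101536; K_2 = 23713.78 − 3.34×(2440 + 10758) = −20367.54.
Balance: K_1 + 30400×ρ = K_2, so ρ = (K_2 − K_1)/30400 = 81168.5/30400 = 2.67 g/cm³.

2.67 g/cm³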